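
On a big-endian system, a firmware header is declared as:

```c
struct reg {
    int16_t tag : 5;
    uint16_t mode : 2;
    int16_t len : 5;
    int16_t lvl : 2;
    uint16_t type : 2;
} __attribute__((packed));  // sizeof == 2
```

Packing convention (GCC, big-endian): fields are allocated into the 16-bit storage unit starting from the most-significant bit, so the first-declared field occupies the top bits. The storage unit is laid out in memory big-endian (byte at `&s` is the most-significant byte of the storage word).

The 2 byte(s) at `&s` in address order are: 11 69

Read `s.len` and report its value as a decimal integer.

[0]=0x11 [1]=0x69 (big-endian) → word 0x1169
tag [11+:5] = (word>>11) & 0x1f = 2
mode [9+:2] = (word>>9) & 0x3 = 0
len [4+:5] = (word>>4) & 0x1f = 22  ←
lvl [2+:2] = (word>>2) & 0x3 = 2
type [0+:2] = (word>>0) & 0x3 = 1
len signed 5b, MSB=1: 22 - 32 = -10

-10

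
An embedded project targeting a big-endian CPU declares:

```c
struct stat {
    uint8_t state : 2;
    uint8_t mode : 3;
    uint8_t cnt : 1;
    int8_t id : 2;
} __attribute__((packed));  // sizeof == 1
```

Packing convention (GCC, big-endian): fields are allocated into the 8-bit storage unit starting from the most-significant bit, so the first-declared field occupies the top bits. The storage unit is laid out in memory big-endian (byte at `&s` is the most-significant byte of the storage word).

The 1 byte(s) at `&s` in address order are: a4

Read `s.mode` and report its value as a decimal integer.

4

[0]=0xa4 (big-endian) → word 0xa4
state:2 @ bit 6 → (0xa4>>6)&0x3 = 0x2
mode:3 @ bit 3 → (0xa4>>3)&0x7 = 0x4  ←
cnt:1 @ bit 2 → (0xa4>>2)&0x1 = 0x1
id:2 @ bit 0 → (0xa4>>0)&0x3 = 0x0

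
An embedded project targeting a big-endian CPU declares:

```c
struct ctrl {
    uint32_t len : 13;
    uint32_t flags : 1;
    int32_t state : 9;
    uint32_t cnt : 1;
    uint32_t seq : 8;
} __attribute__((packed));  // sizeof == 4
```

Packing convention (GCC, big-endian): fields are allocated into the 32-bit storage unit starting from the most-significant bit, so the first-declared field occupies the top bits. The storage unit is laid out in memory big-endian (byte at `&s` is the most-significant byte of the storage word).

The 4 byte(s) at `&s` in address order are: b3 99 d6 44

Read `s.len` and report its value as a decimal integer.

5747

[0]=0xb3 [1]=0x99 [2]=0xd6 [3]=0x44 (big-endian) → word 0xb399d644
len [19+:13] = (word>>19) & 0x1fff = 5747  ←
flags [18+:1] = (word>>18) & 0x1 = 0
state [9+:9] = (word>>9) & 0x1ff = 235
cnt [8+:1] = (word>>8) & 0x1 = 0
seq [0+:8] = (word>>0) & 0xff = 68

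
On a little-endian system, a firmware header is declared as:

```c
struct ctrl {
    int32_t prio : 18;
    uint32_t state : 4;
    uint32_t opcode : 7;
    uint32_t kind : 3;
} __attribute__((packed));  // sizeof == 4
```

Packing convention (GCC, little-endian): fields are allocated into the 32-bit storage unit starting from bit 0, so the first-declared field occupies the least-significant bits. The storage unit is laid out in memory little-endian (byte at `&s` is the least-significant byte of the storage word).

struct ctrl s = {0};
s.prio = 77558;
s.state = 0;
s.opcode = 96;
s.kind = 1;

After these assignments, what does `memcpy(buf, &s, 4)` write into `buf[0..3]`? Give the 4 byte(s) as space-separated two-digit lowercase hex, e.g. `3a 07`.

f6 2e 01 38

[0+:18] prio=77558 & 0x3ffff = 0x12ef6; word=0x00012ef6
[18+:4] state=0 & 0xf = 0x0; word=0x00012ef6
[22+:7] opcode=96 & 0x7f = 0x60; word=0x18012ef6
[29+:3] kind=1 & 0x7 = 0x1; word=0x38012ef6
word = 0x38012ef6 → little-endian bytes:
  [0]=0xf6  [1]=0x2e  [2]=0x01  [3]=0x38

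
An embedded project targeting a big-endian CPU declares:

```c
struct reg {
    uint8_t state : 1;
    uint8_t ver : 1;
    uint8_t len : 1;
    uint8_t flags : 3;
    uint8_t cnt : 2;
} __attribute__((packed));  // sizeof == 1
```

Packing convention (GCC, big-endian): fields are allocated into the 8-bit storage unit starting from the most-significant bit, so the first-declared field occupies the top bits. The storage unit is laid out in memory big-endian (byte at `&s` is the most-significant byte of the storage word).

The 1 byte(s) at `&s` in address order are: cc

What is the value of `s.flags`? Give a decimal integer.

[0]=0xcc (big-endian) → word 0xcc
state [7+:1] = (word>>7) & 0x1 = 1
ver [6+:1] = (word>>6) & 0x1 = 1
len [5+:1] = (word>>5) & 0x1 = 0
flags [2+:3] = (word>>2) & 0x7 = 3  ←
cnt [0+:2] = (word>>0) & 0x3 = 0

3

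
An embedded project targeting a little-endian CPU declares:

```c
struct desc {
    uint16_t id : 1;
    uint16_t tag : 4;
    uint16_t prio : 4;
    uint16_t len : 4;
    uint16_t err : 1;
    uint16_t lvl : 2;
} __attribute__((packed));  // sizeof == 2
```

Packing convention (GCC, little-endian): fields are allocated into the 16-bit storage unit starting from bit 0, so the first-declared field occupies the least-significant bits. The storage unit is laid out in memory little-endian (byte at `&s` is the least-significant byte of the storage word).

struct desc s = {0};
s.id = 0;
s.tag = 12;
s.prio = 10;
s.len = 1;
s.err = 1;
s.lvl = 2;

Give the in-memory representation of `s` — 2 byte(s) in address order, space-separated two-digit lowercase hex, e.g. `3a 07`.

id:1 = 0 → 0x0 << 0 → word 0x0000
tag:4 = 12 → 0xc << 1 → word 0x0018
prio:4 = 10 → 0xa << 5 → word 0x0158
len:4 = 1 → 0x1 << 9 → word 0x0358
err:1 = 1 → 0x1 << 13 → word 0x2358
lvl:2 = 2 → 0x2 << 14 → word 0xa358
word = 0xa358 → little-endian bytes:
  [0]=0x58  [1]=0xa3

58 a3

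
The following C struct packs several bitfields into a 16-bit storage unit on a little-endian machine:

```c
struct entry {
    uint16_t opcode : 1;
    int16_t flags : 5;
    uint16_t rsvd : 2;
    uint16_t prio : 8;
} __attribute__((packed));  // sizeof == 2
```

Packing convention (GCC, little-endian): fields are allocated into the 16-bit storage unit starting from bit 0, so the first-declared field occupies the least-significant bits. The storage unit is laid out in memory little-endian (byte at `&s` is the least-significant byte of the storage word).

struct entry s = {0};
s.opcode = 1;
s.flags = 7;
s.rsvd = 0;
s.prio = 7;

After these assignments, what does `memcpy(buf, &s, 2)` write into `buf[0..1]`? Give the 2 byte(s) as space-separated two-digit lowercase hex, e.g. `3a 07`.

0f 07

opcode:1 = 1 → 0x1 << 0 → word 0x0001
flags:5 = 7 → 0x7 << 1 → word 0x000f
rsvd:2 = 0 → 0x0 << 6 → word 0x000f
prio:8 = 7 → 0x7 << 8 → word 0x070f
word = 0x070f → little-endian bytes:
  [0]=0x0f  [1]=0x07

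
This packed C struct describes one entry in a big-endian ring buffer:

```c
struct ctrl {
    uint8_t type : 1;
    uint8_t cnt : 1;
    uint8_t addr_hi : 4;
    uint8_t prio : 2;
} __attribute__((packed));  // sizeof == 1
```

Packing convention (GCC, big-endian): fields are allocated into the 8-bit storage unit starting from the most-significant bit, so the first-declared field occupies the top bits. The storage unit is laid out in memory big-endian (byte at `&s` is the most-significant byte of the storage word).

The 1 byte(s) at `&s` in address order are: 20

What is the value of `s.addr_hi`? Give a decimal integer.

[0]=0x20 (big-endian) → word 0x20
type [7+:1] = (word>>7) & 0x1 = 0
cnt [6+:1] = (word>>6) & 0x1 = 0
addr_hi [2+:4] = (word>>2) & 0xf = 8  ←
prio [0+:2] = (word>>0) & 0x3 = 0

8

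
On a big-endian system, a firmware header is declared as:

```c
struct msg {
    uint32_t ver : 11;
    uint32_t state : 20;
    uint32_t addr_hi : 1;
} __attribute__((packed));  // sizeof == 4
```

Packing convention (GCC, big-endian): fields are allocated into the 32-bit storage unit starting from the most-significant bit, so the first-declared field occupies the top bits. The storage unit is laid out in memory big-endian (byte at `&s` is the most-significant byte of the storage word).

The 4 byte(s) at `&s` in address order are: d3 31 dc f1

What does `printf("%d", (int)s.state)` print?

[0]=0xd3 [1]=0x31 [2]=0xdc [3]=0xf1 (big-endian) → word 0xd331dcf1
ver:11 @ bit 21 → (0xd331dcf1>>21)&0x7ff = 0x699
state:20 @ bit 1 → (0xd331dcf1>>1)&0xfffff = 0x8ee78  ←
addr_hi:1 @ bit 0 → (0xd331dcf1>>0)&0x1 = 0x1

585336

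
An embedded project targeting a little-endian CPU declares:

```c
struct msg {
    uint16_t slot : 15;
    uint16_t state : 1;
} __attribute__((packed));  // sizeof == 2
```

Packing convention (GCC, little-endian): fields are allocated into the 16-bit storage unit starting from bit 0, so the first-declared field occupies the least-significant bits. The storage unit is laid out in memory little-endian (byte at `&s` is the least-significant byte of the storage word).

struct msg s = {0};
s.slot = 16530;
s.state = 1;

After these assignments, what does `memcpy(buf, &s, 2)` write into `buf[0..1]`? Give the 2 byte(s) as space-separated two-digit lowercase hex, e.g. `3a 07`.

92 c0

[0+:15] slot=16530 & 0x7fff = 0x4092; word=0x4092
[15+:1] state=1 & 0x1 = 0x1; word=0xc092
word = 0xc092 → little-endian bytes:
  [0]=0x92  [1]=0xc0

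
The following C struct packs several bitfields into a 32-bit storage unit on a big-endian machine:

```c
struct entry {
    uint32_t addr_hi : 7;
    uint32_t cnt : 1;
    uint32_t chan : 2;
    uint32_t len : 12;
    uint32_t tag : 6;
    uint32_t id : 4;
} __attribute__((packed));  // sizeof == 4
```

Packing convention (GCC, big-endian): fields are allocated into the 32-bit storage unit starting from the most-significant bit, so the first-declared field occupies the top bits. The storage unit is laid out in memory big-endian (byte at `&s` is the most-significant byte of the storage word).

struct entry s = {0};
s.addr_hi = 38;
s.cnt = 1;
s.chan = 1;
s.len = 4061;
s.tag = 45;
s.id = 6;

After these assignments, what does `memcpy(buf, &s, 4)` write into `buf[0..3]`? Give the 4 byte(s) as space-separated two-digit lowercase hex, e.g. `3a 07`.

addr_hi (7b) val=38 bits=0x26 at bit 25: 0x4c000000
cnt (1b) val=1 bits=0x1 at bit 24: 0x4d000000
chan (2b) val=1 bits=0x1 at bit 22: 0x4d400000
len (12b) val=4061 bits=0xfdd at bit 10: 0x4d7f7400
tag (6b) val=45 bits=0x2d at bit 4: 0x4d7f76d0
id (4b) val=6 bits=0x6 at bit 0: 0x4d7f76d6
word = 0x4d7f76d6 → big-endian bytes:
  [0]=0x4d  [1]=0x7f  [2]=0x76  [3]=0xd6

4d 7f 76 d6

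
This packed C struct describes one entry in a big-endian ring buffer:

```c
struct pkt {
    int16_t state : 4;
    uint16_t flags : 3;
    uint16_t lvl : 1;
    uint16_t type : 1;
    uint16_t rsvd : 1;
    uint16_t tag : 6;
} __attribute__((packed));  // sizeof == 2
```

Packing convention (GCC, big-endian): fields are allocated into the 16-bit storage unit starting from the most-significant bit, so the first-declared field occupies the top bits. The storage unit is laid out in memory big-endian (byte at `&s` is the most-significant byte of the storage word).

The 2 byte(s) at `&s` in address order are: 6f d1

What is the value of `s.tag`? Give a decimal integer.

17

[0]=0x6f [1]=0xd1 (big-endian) → word 0x6fd1
state [12+:4] = (word>>12) & 0xf = 6
flags [9+:3] = (word>>9) & 0x7 = 7
lvl [8+:1] = (word>>8) & 0x1 = 1
type [7+:1] = (word>>7) & 0x1 = 1
rsvd [6+:1] = (word>>6) & 0x1 = 1
tag [0+:6] = (word>>0) & 0x3f = 17  ←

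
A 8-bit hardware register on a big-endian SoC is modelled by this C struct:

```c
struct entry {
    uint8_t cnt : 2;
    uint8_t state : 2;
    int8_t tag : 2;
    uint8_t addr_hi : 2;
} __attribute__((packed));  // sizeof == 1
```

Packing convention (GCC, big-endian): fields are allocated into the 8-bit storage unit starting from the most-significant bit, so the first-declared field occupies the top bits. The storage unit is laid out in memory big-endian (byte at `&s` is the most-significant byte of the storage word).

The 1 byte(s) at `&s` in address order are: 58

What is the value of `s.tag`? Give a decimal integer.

[0]=0x58 (big-endian) → word 0x58
cnt [6+:2] = (word>>6) & 0x3 = 1
state [4+:2] = (word>>4) & 0x3 = 1
tag [2+:2] = (word>>2) & 0x3 = 2  ←
addr_hi [0+:2] = (word>>0) & 0x3 = 0
tag signed 2b, MSB=1: 2 - 4 = -2

-2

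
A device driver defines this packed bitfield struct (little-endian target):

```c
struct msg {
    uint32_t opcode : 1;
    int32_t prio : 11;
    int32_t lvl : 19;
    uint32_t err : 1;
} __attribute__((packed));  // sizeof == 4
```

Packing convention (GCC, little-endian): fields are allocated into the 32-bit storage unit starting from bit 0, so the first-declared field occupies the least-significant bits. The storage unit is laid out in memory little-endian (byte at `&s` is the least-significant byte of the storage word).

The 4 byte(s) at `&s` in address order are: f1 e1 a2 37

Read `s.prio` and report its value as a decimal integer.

248

[0]=0xf1 [1]=0xe1 [2]=0xa2 [3]=0x37 (little-endian) → word 0x37a2e1f1
opcode:1 @ bit 0 → (0x37a2e1f1>>0)&0x1 = 0x1
prio:11 @ bit 1 → (0x37a2e1f1>>1)&0x7ff = 0xf8  ←
lvl:19 @ bit 12 → (0x37a2e1f1>>12)&0x7ffff = 0x37a2e
err:1 @ bit 31 → (0x37a2e1f1>>31)&0x1 = 0x0
prio signed 11b, MSB=0: value = 248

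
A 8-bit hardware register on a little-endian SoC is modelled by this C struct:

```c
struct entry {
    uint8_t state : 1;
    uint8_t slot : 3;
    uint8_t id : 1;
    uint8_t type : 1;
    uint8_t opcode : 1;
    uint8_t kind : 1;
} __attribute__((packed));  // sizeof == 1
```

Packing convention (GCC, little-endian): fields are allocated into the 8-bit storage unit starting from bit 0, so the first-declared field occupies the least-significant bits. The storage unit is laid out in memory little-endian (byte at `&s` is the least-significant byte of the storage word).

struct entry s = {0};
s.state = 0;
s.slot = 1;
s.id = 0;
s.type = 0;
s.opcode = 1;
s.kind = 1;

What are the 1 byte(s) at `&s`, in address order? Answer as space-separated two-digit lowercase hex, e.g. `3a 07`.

c2

[0+:1] state=0 & 0x1 = 0x0; word=0x00
[1+:3] slot=1 & 0x7 = 0x1; word=0x02
[4+:1] id=0 & 0x1 = 0x0; word=0x02
[5+:1] type=0 & 0x1 = 0x0; word=0x02
[6+:1] opcode=1 & 0x1 = 0x1; word=0x42
[7+:1] kind=1 & 0x1 = 0x1; word=0xc2
word = 0xc2 → little-endian bytes:
  [0]=0xc2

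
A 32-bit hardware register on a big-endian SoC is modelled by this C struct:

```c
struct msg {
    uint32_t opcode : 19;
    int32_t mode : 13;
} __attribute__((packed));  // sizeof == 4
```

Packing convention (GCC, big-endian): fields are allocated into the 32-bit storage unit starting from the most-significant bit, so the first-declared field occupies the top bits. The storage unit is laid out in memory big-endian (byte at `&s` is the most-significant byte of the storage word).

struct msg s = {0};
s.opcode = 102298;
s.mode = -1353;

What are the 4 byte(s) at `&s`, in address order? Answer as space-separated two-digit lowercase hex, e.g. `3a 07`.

31 f3 5a b7

opcode (19b) val=102298 bits=0x18f9a at bit 13: 0x31f34000
mode (13b) val=-1353 bits=0x1ab7 at bit 0: 0x31f35ab7
word = 0x31f35ab7 → big-endian bytes:
  [0]=0x31  [1]=0xf3  [2]=0x5a  [3]=0xb7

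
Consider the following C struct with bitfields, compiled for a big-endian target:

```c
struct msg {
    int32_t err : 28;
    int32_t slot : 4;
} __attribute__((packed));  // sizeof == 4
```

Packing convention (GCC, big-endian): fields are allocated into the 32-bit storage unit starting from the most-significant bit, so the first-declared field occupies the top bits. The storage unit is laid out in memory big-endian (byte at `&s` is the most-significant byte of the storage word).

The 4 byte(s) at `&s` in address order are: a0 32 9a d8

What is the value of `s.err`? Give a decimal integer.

-100456019

[0]=0xa0 [1]=0x32 [2]=0x9a [3]=0xd8 (big-endian) → word 0xa0329ad8
err [4+:28] = (word>>4) & 0xfffffff = 167979437  ←
slot [0+:4] = (word>>0) & 0xf = 8
err signed 28b, MSB=1: 167979437 - 268435456 = -100456019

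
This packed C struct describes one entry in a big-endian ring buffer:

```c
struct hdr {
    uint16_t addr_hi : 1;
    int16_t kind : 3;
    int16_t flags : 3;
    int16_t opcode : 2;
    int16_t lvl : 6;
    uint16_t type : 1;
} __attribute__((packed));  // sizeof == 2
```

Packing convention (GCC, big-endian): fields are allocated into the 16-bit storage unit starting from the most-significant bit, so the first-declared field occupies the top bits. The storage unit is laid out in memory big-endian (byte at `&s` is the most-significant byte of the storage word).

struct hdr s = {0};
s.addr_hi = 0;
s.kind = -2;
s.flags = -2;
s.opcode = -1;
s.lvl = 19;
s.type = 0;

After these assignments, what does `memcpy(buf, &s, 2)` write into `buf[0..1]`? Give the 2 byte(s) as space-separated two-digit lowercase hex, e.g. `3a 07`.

6d a6

addr_hi:1 = 0 → 0x0 << 15 → word 0x0000
kind:3 = -2 → 0x6 << 12 → word 0x6000
flags:3 = -2 → 0x6 << 9 → word 0x6c00
opcode:2 = -1 → 0x3 << 7 → word 0x6d80
lvl:6 = 19 → 0x13 << 1 → word 0x6da6
type:1 = 0 → 0x0 << 0 → word 0x6da6
word = 0x6da6 → big-endian bytes:
  [0]=0x6d  [1]=0xa6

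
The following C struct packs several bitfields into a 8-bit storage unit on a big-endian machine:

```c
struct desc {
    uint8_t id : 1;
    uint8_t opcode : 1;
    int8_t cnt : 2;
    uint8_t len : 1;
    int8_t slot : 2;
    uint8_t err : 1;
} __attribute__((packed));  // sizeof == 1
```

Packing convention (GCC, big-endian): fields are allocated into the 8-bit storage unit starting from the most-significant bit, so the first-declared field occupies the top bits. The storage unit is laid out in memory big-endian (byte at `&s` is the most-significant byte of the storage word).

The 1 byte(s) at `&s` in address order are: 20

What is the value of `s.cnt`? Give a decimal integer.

[0]=0x20 (big-endian) → word 0x20
id [7+:1] = (word>>7) & 0x1 = 0
opcode [6+:1] = (word>>6) & 0x1 = 0
cnt [4+:2] = (word>>4) & 0x3 = 2  ←
len [3+:1] = (word>>3) & 0x1 = 0
slot [1+:2] = (word>>1) & 0x3 = 0
err [0+:1] = (word>>0) & 0x1 = 0
cnt signed 2b, MSB=1: 2 - 4 = -2

-2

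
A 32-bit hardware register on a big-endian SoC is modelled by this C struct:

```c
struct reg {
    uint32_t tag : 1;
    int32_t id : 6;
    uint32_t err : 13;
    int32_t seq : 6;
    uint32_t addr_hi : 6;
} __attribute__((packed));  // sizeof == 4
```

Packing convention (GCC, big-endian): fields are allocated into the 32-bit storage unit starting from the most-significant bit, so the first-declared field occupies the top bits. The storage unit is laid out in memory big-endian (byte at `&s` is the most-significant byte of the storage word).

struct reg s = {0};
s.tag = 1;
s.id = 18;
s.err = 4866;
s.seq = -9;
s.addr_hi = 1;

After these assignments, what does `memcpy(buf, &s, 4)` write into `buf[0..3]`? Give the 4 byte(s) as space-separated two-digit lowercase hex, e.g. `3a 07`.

a5 30 2d c1

[31+:1] tag=1 & 0x1 = 0x1; word=0x80000000
[25+:6] id=18 & 0x3f = 0x12; word=0xa4000000
[12+:13] err=4866 & 0x1fff = 0x1302; word=0xa5302000
[6+:6] seq=-9 & 0x3f = 0x37; word=0xa5302dc0
[0+:6] addr_hi=1 & 0x3f = 0x1; word=0xa5302dc1
word = 0xa5302dc1 → big-endian bytes:
  [0]=0xa5  [1]=0x30  [2]=0x2d  [3]=0xc1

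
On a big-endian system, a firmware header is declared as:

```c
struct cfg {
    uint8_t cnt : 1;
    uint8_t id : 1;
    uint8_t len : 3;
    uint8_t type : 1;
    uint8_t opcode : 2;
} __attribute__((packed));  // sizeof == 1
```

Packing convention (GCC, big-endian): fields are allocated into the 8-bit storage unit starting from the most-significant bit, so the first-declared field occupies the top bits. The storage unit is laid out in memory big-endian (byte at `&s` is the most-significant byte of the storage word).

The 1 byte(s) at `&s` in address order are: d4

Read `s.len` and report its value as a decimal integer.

2

[0]=0xd4 (big-endian) → word 0xd4
cnt [7+:1] = (word>>7) & 0x1 = 1
id [6+:1] = (word>>6) & 0x1 = 1
len [3+:3] = (word>>3) & 0x7 = 2  ←
type [2+:1] = (word>>2) & 0x1 = 1
opcode [0+:2] = (word>>0) & 0x3 = 0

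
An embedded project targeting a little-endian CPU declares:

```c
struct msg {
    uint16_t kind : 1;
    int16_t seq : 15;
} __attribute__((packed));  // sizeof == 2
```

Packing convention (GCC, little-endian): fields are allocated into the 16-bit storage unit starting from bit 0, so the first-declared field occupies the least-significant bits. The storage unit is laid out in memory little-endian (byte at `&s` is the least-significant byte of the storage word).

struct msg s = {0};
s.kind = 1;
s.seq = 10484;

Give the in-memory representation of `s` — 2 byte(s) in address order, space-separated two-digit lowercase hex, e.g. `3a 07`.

kind (1b) val=1 bits=0x1 at bit 0: 0x0001
seq (15b) val=10484 bits=0x28f4 at bit 1: 0x51e9
word = 0x51e9 → little-endian bytes:
  [0]=0xe9  [1]=0x51

e9 51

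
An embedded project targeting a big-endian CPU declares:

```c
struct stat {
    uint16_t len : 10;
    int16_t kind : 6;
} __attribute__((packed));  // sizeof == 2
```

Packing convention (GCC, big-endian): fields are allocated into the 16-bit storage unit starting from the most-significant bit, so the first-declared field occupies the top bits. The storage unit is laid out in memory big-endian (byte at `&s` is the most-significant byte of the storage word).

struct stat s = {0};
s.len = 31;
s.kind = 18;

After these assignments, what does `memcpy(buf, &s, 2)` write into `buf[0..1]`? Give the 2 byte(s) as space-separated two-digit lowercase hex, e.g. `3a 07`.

07 d2

[6+:10] len=31 & 0x3ff = 0x1f; word=0x07c0
[0+:6] kind=18 & 0x3f = 0x12; word=0x07d2
word = 0x07d2 → big-endian bytes:
  [0]=0x07  [1]=0xd2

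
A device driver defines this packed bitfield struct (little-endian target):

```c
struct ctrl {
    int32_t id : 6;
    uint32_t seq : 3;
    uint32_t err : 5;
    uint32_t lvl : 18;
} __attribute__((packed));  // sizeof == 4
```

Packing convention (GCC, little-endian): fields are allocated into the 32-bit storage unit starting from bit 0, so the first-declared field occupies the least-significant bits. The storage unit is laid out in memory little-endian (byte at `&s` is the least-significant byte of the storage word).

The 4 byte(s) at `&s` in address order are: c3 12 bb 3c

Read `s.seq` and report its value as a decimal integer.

3

[0]=0xc3 [1]=0x12 [2]=0xbb [3]=0x3c (little-endian) → word 0x3cbb12c3
id:6 @ bit 0 → (0x3cbb12c3>>0)&0x3f = 0x3
seq:3 @ bit 6 → (0x3cbb12c3>>6)&0x7 = 0x3  ←
err:5 @ bit 9 → (0x3cbb12c3>>9)&0x1f = 0x9
lvl:18 @ bit 14 → (0x3cbb12c3>>14)&0x3ffff = 0xf2ec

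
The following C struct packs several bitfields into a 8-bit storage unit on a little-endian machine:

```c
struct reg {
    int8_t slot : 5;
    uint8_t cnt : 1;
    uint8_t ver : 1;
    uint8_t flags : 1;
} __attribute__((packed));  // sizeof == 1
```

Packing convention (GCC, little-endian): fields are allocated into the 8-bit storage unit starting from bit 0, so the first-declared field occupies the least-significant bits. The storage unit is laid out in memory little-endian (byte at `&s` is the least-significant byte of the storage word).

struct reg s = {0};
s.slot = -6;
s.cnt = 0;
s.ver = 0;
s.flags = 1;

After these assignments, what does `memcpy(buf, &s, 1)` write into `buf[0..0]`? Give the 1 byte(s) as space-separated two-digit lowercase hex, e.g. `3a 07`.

9a

slot (5b) val=-6 bits=0x1a at bit 0: 0x1a
cnt (1b) val=0 bits=0x0 at bit 5: 0x1a
ver (1b) val=0 bits=0x0 at bit 6: 0x1a
flags (1b) val=1 bits=0x1 at bit 7: 0x9a
word = 0x9a → little-endian bytes:
  [0]=0x9a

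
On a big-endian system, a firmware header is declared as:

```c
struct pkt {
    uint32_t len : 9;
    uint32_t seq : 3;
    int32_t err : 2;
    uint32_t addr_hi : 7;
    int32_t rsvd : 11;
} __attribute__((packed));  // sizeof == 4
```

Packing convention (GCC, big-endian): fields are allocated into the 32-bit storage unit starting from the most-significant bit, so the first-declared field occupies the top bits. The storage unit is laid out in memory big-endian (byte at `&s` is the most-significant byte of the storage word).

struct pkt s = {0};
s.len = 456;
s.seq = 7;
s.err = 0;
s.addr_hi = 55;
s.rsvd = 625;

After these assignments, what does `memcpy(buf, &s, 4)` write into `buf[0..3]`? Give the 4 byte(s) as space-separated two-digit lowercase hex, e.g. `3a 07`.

e4 71 ba 71

len:9 = 456 → 0x1c8 << 23 → word 0xe4000000
seq:3 = 7 → 0x7 << 20 → word 0xe4700000
err:2 = 0 → 0x0 << 18 → word 0xe4700000
addr_hi:7 = 55 → 0x37 << 11 → word 0xe471b800
rsvd:11 = 625 → 0x271 << 0 → word 0xe471ba71
word = 0xe471ba71 → big-endian bytes:
  [0]=0xe4  [1]=0x71  [2]=0xba  [3]=0x71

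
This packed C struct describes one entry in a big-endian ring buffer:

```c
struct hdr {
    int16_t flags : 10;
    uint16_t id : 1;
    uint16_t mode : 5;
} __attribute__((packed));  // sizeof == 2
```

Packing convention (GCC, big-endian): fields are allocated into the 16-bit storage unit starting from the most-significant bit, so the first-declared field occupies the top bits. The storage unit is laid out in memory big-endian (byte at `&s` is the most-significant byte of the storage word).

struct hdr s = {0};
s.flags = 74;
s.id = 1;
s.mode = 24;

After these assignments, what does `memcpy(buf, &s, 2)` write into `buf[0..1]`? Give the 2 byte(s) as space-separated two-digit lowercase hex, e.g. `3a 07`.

[6+:10] flags=74 & 0x3ff = 0x4a; word=0x1280
[5+:1] id=1 & 0x1 = 0x1; word=0x12a0
[0+:5] mode=24 & 0x1f = 0x18; word=0x12b8
word = 0x12b8 → big-endian bytes:
  [0]=0x12  [1]=0xb8

12 b8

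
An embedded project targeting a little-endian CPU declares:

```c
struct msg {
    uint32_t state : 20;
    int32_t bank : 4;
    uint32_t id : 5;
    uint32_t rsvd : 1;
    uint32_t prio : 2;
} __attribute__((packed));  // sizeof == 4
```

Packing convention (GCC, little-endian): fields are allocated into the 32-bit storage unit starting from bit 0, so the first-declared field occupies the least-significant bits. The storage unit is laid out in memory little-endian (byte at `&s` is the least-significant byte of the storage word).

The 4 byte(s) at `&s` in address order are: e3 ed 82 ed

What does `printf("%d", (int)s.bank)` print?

-8

[0]=0xe3 [1]=0xed [2]=0x82 [3]=0xed (little-endian) → word 0xed82ede3
state [0+:20] = (word>>0) & 0xfffff = 191971
bank [20+:4] = (word>>20) & 0xf = 8  ←
id [24+:5] = (word>>24) & 0x1f = 13
rsvd [29+:1] = (word>>29) & 0x1 = 1
prio [30+:2] = (word>>30) & 0x3 = 3
bank signed 4b, MSB=1: 8 - 16 = -8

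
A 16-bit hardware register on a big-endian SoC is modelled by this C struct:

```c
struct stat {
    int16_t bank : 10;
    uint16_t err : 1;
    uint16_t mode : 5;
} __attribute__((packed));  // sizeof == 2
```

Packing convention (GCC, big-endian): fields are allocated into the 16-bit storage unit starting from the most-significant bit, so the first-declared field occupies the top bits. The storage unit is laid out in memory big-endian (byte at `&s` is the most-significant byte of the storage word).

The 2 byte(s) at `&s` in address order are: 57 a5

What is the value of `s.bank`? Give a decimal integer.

350

[0]=0x57 [1]=0xa5 (big-endian) → word 0x57a5
bank [6+:10] = (word>>6) & 0x3ff = 350  ←
err [5+:1] = (word>>5) & 0x1 = 1
mode [0+:5] = (word>>0) & 0x1f = 5
bank signed 10b, MSB=0: value = 350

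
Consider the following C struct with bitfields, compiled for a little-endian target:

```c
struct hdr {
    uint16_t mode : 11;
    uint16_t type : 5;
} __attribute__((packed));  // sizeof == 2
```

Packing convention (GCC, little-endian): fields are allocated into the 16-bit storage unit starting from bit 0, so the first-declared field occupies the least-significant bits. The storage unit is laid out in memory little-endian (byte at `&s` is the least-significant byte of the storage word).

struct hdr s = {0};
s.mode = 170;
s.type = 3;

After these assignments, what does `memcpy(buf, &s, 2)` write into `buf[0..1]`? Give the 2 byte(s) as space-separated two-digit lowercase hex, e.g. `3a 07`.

mode (11b) val=170 bits=0xaa at bit 0: 0x00aa
type (5b) val=3 bits=0x3 at bit 11: 0x18aa
word = 0x18aa → little-endian bytes:
  [0]=0xaa  [1]=0x18

aa 18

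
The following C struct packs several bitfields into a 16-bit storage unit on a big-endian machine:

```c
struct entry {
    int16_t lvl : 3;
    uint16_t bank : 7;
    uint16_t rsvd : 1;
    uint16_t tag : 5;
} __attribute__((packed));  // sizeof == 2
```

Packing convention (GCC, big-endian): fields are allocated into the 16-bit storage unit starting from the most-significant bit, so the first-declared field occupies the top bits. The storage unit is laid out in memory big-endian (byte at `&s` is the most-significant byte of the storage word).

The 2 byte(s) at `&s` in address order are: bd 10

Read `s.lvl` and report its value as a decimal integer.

-3

[0]=0xbd [1]=0x10 (big-endian) → word 0xbd10
lvl:3 @ bit 13 → (0xbd10>>13)&0x7 = 0x5  ←
bank:7 @ bit 6 → (0xbd10>>6)&0x7f = 0x74
rsvd:1 @ bit 5 → (0xbd10>>5)&0x1 = 0x0
tag:5 @ bit 0 → (0xbd10>>0)&0x1f = 0x10
lvl signed 3b, MSB=1: 5 - 8 = -3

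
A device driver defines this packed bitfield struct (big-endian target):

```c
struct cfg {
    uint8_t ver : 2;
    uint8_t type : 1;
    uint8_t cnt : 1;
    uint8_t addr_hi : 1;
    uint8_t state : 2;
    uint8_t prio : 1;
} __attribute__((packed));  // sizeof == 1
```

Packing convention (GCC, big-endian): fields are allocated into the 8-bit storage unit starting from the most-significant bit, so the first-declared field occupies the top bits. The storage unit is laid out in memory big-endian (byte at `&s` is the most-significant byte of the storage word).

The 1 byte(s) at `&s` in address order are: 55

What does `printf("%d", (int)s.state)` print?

[0]=0x55 (big-endian) → word 0x55
ver:2 @ bit 6 → (0x55>>6)&0x3 = 0x1
type:1 @ bit 5 → (0x55>>5)&0x1 = 0x0
cnt:1 @ bit 4 → (0x55>>4)&0x1 = 0x1
addr_hi:1 @ bit 3 → (0x55>>3)&0x1 = 0x0
state:2 @ bit 1 → (0x55>>1)&0x3 = 0x2  ←
prio:1 @ bit 0 → (0x55>>0)&0x1 = 0x1

2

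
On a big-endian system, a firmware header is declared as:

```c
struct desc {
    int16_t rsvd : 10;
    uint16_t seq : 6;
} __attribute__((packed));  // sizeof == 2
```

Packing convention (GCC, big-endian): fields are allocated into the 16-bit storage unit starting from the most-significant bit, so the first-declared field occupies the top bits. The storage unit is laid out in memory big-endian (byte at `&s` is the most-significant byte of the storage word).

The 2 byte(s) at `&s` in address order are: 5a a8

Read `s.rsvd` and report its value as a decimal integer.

362

[0]=0x5a [1]=0xa8 (big-endian) → word 0x5aa8
rsvd [6+:10] = (word>>6) & 0x3ff = 362  ←
seq [0+:6] = (word>>0) & 0x3f = 40
rsvd signed 10b, MSB=0: value = 362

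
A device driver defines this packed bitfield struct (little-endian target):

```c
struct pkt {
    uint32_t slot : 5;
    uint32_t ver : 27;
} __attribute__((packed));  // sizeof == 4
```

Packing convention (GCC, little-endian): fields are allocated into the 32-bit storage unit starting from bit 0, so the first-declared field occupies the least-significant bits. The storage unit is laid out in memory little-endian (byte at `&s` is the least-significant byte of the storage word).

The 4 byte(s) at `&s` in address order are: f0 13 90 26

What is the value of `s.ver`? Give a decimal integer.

20218015

[0]=0xf0 [1]=0x13 [2]=0x90 [3]=0x26 (little-endian) → word 0x269013f0
slot:5 @ bit 0 → (0x269013f0>>0)&0x1f = 0x10
ver:27 @ bit 5 → (0x269013f0>>5)&0x7ffffff = 0x134809f  ←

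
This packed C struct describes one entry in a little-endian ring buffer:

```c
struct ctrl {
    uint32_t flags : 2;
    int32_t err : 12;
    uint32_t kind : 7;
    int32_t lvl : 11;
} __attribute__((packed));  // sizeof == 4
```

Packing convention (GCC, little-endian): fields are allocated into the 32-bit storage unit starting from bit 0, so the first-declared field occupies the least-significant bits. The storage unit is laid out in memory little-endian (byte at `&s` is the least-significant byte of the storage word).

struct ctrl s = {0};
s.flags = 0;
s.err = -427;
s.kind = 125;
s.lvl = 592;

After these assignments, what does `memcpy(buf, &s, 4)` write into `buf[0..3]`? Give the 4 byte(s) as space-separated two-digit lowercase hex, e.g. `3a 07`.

flags (2b) val=0 bits=0x0 at bit 0: 0x00000000
err (12b) val=-427 bits=0xe55 at bit 2: 0x00003954
kind (7b) val=125 bits=0x7d at bit 14: 0x001f7954
lvl (11b) val=592 bits=0x250 at bit 21: 0x4a1f7954
word = 0x4a1f7954 → little-endian bytes:
  [0]=0x54  [1]=0x79  [2]=0x1f  [3]=0x4a

54 79 1f 4a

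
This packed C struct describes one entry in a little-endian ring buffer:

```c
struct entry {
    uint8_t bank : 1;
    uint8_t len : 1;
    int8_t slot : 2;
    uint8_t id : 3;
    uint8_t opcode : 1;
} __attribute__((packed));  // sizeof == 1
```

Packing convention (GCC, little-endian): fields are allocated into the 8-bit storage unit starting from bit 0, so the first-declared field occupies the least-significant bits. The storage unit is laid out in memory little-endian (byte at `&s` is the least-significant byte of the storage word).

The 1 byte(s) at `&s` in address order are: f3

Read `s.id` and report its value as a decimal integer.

[0]=0xf3 (little-endian) → word 0xf3
bank [0+:1] = (word>>0) & 0x1 = 1
len [1+:1] = (word>>1) & 0x1 = 1
slot [2+:2] = (word>>2) & 0x3 = 0
id [4+:3] = (word>>4) & 0x7 = 7  ←
opcode [7+:1] = (word>>7) & 0x1 = 1

7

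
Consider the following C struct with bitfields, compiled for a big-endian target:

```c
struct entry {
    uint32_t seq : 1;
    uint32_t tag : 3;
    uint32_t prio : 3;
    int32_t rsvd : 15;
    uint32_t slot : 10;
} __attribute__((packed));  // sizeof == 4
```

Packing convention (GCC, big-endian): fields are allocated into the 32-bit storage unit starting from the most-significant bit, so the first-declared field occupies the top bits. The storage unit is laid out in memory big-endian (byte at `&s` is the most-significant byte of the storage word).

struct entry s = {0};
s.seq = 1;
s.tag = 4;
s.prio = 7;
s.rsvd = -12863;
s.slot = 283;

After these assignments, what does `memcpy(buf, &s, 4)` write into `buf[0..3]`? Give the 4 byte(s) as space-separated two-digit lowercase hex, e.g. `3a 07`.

cf 37 05 1b

[31+:1] seq=1 & 0x1 = 0x1; word=0x80000000
[28+:3] tag=4 & 0x7 = 0x4; word=0xc0000000
[25+:3] prio=7 & 0x7 = 0x7; word=0xce000000
[10+:15] rsvd=-12863 & 0x7fff = 0x4dc1; word=0xcf370400
[0+:10] slot=283 & 0x3ff = 0x11b; word=0xcf37051b
word = 0xcf37051b → big-endian bytes:
  [0]=0xcf  [1]=0x37  [2]=0x05  [3]=0x1b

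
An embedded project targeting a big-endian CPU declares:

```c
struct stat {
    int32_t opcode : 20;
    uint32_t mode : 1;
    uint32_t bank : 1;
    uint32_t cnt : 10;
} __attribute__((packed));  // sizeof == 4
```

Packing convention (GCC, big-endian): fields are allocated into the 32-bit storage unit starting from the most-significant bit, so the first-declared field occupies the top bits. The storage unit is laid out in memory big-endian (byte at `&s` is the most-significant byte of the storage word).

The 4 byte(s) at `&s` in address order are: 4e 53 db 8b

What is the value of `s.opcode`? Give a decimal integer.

320829

[0]=0x4e [1]=0x53 [2]=0xdb [3]=0x8b (big-endian) → word 0x4e53db8b
opcode [12+:20] = (word>>12) & 0xfffff = 320829  ←
mode [11+:1] = (word>>11) & 0x1 = 1
bank [10+:1] = (word>>10) & 0x1 = 0
cnt [0+:10] = (word>>0) & 0x3ff = 907
opcode signed 20b, MSB=0: value = 320829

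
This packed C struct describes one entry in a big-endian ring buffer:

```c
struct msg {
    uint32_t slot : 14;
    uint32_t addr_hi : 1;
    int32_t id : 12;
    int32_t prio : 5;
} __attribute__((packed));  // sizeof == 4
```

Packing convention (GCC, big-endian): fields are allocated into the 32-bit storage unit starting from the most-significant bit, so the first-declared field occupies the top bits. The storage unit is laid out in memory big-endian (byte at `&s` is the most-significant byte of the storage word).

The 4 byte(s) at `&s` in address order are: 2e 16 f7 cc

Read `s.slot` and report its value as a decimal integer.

[0]=0x2e [1]=0x16 [2]=0xf7 [3]=0xcc (big-endian) → word 0x2e16f7cc
slot:14 @ bit 18 → (0x2e16f7cc>>18)&0x3fff = 0xb85  ←
addr_hi:1 @ bit 17 → (0x2e16f7cc>>17)&0x1 = 0x1
id:12 @ bit 5 → (0x2e16f7cc>>5)&0xfff = 0x7be
prio:5 @ bit 0 → (0x2e16f7cc>>0)&0x1f = 0xc

2949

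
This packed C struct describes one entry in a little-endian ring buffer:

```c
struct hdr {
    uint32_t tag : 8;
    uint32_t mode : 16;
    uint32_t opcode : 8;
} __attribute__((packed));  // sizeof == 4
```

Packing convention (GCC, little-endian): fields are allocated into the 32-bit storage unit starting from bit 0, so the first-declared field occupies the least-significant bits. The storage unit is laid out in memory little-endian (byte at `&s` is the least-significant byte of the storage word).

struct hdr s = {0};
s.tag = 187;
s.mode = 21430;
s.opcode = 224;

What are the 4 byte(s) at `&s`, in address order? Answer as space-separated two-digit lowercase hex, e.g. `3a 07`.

bb b6 53 e0

[0+:8] tag=187 & 0xff = 0xbb; word=0x000000bb
[8+:16] mode=21430 & 0xffff = 0x53b6; word=0x0053b6bb
[24+:8] opcode=224 & 0xff = 0xe0; word=0xe053b6bb
word = 0xe053b6bb → little-endian bytes:
  [0]=0xbb  [1]=0xb6  [2]=0x53  [3]=0xe0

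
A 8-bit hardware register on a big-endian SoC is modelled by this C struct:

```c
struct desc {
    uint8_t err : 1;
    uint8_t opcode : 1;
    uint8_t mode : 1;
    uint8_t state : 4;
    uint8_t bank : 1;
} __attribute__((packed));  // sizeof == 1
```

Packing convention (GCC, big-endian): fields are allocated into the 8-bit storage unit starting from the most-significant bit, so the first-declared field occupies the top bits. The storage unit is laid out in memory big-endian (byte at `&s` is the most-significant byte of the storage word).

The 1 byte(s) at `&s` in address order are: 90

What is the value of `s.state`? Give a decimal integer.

[0]=0x90 (big-endian) → word 0x90
err [7+:1] = (word>>7) & 0x1 = 1
opcode [6+:1] = (word>>6) & 0x1 = 0
mode [5+:1] = (word>>5) & 0x1 = 0
state [1+:4] = (word>>1) & 0xf = 8  ←
bank [0+:1] = (word>>0) & 0x1 = 0

8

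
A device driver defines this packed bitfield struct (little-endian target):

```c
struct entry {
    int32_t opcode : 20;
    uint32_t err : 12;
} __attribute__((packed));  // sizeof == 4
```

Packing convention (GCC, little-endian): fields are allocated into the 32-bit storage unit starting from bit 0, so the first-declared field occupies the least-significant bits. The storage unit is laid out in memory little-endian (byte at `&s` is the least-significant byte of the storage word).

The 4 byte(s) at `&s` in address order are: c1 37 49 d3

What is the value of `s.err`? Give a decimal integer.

3380

[0]=0xc1 [1]=0x37 [2]=0x49 [3]=0xd3 (little-endian) → word 0xd34937c1
opcode:20 @ bit 0 → (0xd34937c1>>0)&0xfffff = 0x937c1
err:12 @ bit 20 → (0xd34937c1>>20)&0xfff = 0xd34  ←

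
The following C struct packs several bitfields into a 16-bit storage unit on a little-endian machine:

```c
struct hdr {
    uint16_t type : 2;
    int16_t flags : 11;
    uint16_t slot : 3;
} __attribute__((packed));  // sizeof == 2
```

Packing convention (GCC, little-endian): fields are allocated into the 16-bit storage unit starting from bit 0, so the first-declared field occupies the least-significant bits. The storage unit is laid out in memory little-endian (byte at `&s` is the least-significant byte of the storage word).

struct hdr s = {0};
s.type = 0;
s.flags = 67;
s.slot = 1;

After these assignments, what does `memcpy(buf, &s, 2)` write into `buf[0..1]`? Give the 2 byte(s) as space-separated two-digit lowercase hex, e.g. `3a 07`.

0c 21

type (2b) val=0 bits=0x0 at bit 0: 0x0000
flags (11b) val=67 bits=0x43 at bit 2: 0x010c
slot (3b) val=1 bits=0x1 at bit 13: 0x210c
word = 0x210c → little-endian bytes:
  [0]=0x0c  [1]=0x21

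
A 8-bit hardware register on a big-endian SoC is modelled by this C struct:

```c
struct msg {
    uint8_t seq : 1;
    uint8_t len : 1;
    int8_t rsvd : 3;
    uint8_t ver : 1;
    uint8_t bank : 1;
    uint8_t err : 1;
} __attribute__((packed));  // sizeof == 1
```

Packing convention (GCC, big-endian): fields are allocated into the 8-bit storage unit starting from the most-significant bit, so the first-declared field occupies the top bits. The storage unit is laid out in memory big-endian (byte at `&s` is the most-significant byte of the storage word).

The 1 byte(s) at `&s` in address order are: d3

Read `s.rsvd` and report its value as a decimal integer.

[0]=0xd3 (big-endian) → word 0xd3
seq:1 @ bit 7 → (0xd3>>7)&0x1 = 0x1
len:1 @ bit 6 → (0xd3>>6)&0x1 = 0x1
rsvd:3 @ bit 3 → (0xd3>>3)&0x7 = 0x2  ←
ver:1 @ bit 2 → (0xd3>>2)&0x1 = 0x0
bank:1 @ bit 1 → (0xd3>>1)&0x1 = 0x1
err:1 @ bit 0 → (0xd3>>0)&0x1 = 0x1
rsvd signed 3b, MSB=0: value = 2

2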